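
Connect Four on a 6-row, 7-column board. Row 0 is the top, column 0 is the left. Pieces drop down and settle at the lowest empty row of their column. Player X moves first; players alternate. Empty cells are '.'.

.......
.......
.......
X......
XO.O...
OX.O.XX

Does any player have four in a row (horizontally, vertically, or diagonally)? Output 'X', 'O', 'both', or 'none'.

none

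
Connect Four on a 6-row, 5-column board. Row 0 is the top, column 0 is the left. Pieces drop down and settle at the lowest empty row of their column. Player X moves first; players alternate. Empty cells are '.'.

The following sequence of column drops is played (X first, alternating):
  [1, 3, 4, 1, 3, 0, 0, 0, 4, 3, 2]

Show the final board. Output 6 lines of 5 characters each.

Answer: .....
.....
.....
O..O.
XO.XX
OXXOX

Derivation:
Move 1: X drops in col 1, lands at row 5
Move 2: O drops in col 3, lands at row 5
Move 3: X drops in col 4, lands at row 5
Move 4: O drops in col 1, lands at row 4
Move 5: X drops in col 3, lands at row 4
Move 6: O drops in col 0, lands at row 5
Move 7: X drops in col 0, lands at row 4
Move 8: O drops in col 0, lands at row 3
Move 9: X drops in col 4, lands at row 4
Move 10: O drops in col 3, lands at row 3
Move 11: X drops in col 2, lands at row 5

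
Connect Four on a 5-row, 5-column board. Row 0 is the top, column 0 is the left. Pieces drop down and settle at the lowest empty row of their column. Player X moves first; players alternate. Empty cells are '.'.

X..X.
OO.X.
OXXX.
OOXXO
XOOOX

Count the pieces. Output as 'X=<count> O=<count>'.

X=10 O=9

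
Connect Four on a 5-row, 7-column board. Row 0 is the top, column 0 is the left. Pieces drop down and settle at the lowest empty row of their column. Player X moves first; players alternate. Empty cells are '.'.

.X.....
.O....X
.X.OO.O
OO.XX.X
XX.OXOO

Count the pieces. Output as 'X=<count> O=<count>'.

X=9 O=9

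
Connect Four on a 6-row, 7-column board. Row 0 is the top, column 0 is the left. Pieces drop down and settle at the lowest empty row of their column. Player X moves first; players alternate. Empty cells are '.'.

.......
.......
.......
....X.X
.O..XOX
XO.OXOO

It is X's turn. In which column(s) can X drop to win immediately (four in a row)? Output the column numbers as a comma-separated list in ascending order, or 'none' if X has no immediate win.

Answer: 4

Derivation:
col 0: drop X → no win
col 1: drop X → no win
col 2: drop X → no win
col 3: drop X → no win
col 4: drop X → WIN!
col 5: drop X → no win
col 6: drop X → no win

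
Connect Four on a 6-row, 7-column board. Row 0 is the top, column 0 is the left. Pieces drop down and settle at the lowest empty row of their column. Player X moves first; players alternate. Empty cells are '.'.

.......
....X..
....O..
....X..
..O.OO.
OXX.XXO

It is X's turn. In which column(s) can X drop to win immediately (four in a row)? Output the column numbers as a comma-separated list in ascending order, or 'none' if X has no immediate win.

col 0: drop X → no win
col 1: drop X → no win
col 2: drop X → no win
col 3: drop X → WIN!
col 4: drop X → no win
col 5: drop X → no win
col 6: drop X → no win

Answer: 3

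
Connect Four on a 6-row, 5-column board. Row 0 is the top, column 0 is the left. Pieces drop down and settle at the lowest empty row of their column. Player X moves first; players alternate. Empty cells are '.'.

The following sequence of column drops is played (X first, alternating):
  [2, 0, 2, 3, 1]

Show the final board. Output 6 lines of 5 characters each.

Move 1: X drops in col 2, lands at row 5
Move 2: O drops in col 0, lands at row 5
Move 3: X drops in col 2, lands at row 4
Move 4: O drops in col 3, lands at row 5
Move 5: X drops in col 1, lands at row 5

Answer: .....
.....
.....
.....
..X..
OXXO.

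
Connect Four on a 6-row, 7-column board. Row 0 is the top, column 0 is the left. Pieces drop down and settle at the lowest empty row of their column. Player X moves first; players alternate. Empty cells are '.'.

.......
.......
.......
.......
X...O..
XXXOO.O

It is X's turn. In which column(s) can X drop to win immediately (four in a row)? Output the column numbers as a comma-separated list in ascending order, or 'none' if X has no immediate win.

Answer: none

Derivation:
col 0: drop X → no win
col 1: drop X → no win
col 2: drop X → no win
col 3: drop X → no win
col 4: drop X → no win
col 5: drop X → no win
col 6: drop X → no win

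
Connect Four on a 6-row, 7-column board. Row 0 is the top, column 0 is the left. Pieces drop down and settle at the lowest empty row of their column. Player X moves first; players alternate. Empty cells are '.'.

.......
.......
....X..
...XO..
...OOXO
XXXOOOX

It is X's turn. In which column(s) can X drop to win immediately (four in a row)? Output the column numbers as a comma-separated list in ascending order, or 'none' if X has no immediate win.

Answer: 2

Derivation:
col 0: drop X → no win
col 1: drop X → no win
col 2: drop X → WIN!
col 3: drop X → no win
col 4: drop X → no win
col 5: drop X → no win
col 6: drop X → no win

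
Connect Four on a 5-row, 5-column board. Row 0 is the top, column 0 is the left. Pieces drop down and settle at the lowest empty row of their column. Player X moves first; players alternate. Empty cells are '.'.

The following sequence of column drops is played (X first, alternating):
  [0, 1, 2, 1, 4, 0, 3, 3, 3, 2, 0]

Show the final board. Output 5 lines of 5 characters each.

Move 1: X drops in col 0, lands at row 4
Move 2: O drops in col 1, lands at row 4
Move 3: X drops in col 2, lands at row 4
Move 4: O drops in col 1, lands at row 3
Move 5: X drops in col 4, lands at row 4
Move 6: O drops in col 0, lands at row 3
Move 7: X drops in col 3, lands at row 4
Move 8: O drops in col 3, lands at row 3
Move 9: X drops in col 3, lands at row 2
Move 10: O drops in col 2, lands at row 3
Move 11: X drops in col 0, lands at row 2

Answer: .....
.....
X..X.
OOOO.
XOXXX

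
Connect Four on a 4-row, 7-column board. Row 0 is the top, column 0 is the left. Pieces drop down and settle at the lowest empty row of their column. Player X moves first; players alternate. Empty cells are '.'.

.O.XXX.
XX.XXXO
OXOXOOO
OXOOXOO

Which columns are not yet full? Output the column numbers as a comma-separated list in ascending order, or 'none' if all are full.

Answer: 0,2,6

Derivation:
col 0: top cell = '.' → open
col 1: top cell = 'O' → FULL
col 2: top cell = '.' → open
col 3: top cell = 'X' → FULL
col 4: top cell = 'X' → FULL
col 5: top cell = 'X' → FULL
col 6: top cell = '.' → open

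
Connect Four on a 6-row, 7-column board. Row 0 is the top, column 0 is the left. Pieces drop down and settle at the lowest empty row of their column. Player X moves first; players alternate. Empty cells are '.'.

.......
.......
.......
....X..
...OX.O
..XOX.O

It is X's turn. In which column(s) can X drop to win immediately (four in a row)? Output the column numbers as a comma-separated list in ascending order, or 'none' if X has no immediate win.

col 0: drop X → no win
col 1: drop X → no win
col 2: drop X → no win
col 3: drop X → no win
col 4: drop X → WIN!
col 5: drop X → no win
col 6: drop X → no win

Answer: 4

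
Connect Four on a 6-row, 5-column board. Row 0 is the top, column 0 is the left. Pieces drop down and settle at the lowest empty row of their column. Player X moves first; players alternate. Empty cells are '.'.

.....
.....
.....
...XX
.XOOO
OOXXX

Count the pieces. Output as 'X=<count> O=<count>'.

X=6 O=5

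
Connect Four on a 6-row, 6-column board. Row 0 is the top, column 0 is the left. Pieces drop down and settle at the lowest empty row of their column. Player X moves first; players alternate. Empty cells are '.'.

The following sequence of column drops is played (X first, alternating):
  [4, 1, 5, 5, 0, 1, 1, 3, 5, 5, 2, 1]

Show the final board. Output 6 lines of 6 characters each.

Answer: ......
......
.O...O
.X...X
.O...O
XOXOXX

Derivation:
Move 1: X drops in col 4, lands at row 5
Move 2: O drops in col 1, lands at row 5
Move 3: X drops in col 5, lands at row 5
Move 4: O drops in col 5, lands at row 4
Move 5: X drops in col 0, lands at row 5
Move 6: O drops in col 1, lands at row 4
Move 7: X drops in col 1, lands at row 3
Move 8: O drops in col 3, lands at row 5
Move 9: X drops in col 5, lands at row 3
Move 10: O drops in col 5, lands at row 2
Move 11: X drops in col 2, lands at row 5
Move 12: O drops in col 1, lands at row 2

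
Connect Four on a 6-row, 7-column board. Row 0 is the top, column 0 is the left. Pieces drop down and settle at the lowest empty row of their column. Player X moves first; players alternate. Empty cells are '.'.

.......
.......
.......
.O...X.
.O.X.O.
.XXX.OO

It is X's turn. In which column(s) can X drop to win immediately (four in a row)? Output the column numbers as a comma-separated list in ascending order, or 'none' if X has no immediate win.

Answer: 0,4

Derivation:
col 0: drop X → WIN!
col 1: drop X → no win
col 2: drop X → no win
col 3: drop X → no win
col 4: drop X → WIN!
col 5: drop X → no win
col 6: drop X → no win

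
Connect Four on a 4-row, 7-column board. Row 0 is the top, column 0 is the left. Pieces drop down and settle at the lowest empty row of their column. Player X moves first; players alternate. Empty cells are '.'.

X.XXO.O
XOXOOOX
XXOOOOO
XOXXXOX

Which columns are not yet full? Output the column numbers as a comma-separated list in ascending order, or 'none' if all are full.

Answer: 1,5

Derivation:
col 0: top cell = 'X' → FULL
col 1: top cell = '.' → open
col 2: top cell = 'X' → FULL
col 3: top cell = 'X' → FULL
col 4: top cell = 'O' → FULL
col 5: top cell = '.' → open
col 6: top cell = 'O' → FULL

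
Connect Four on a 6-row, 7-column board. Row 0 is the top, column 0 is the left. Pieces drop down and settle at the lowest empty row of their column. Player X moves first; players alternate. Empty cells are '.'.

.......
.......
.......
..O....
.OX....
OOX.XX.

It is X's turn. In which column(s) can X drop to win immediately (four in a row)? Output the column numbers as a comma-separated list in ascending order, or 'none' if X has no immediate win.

col 0: drop X → no win
col 1: drop X → no win
col 2: drop X → no win
col 3: drop X → WIN!
col 4: drop X → no win
col 5: drop X → no win
col 6: drop X → no win

Answer: 3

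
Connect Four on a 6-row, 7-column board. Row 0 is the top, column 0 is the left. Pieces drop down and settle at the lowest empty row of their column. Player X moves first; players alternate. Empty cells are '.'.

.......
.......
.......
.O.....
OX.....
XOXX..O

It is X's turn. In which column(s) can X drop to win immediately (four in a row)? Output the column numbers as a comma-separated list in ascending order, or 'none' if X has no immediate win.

Answer: none

Derivation:
col 0: drop X → no win
col 1: drop X → no win
col 2: drop X → no win
col 3: drop X → no win
col 4: drop X → no win
col 5: drop X → no win
col 6: drop X → no win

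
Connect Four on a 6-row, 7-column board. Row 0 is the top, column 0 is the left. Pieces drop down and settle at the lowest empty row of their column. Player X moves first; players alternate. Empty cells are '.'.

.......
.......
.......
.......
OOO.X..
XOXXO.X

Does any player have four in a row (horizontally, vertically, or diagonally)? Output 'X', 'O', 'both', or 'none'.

none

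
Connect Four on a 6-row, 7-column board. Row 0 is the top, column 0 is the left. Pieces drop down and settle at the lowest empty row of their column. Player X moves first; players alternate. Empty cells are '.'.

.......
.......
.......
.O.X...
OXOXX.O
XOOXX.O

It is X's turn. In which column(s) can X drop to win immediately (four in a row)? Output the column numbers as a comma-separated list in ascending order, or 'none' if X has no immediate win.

col 0: drop X → no win
col 1: drop X → no win
col 2: drop X → no win
col 3: drop X → WIN!
col 4: drop X → no win
col 5: drop X → no win
col 6: drop X → no win

Answer: 3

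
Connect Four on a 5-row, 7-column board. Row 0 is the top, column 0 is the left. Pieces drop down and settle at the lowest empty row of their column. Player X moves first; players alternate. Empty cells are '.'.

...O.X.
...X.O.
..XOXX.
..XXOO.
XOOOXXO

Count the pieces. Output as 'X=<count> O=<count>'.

X=10 O=9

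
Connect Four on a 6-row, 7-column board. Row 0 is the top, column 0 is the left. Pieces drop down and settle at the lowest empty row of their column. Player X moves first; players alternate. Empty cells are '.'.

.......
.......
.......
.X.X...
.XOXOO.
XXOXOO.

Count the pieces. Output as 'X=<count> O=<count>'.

X=7 O=6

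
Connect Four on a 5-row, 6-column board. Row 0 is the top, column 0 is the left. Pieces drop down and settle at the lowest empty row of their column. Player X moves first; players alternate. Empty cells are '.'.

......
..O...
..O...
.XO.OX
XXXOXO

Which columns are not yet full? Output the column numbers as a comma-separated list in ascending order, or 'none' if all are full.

col 0: top cell = '.' → open
col 1: top cell = '.' → open
col 2: top cell = '.' → open
col 3: top cell = '.' → open
col 4: top cell = '.' → open
col 5: top cell = '.' → open

Answer: 0,1,2,3,4,5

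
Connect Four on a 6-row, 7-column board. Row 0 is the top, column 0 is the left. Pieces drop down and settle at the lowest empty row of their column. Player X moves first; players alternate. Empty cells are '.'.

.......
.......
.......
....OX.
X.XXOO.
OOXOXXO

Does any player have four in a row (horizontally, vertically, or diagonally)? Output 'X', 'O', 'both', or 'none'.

none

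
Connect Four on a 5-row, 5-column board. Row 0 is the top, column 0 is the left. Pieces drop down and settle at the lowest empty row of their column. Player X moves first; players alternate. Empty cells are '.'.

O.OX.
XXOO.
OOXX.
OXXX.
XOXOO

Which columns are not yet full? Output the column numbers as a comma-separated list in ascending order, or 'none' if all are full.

col 0: top cell = 'O' → FULL
col 1: top cell = '.' → open
col 2: top cell = 'O' → FULL
col 3: top cell = 'X' → FULL
col 4: top cell = '.' → open

Answer: 1,4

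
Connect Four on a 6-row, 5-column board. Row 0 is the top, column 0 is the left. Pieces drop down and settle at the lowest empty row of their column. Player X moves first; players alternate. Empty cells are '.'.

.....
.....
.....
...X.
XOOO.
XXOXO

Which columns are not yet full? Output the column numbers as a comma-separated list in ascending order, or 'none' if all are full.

Answer: 0,1,2,3,4

Derivation:
col 0: top cell = '.' → open
col 1: top cell = '.' → open
col 2: top cell = '.' → open
col 3: top cell = '.' → open
col 4: top cell = '.' → open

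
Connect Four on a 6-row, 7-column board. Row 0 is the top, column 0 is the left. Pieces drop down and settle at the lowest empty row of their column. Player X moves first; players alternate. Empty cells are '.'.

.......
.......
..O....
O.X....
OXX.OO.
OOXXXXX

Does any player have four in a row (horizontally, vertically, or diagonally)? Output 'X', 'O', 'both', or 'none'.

X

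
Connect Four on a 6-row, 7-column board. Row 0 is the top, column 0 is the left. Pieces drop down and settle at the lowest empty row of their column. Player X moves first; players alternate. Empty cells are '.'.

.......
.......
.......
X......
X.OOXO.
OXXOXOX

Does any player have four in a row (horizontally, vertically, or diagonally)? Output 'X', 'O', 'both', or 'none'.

none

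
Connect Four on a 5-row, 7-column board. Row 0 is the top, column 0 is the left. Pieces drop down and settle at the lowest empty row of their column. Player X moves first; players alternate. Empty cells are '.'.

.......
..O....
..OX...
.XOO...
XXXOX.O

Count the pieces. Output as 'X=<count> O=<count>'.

X=6 O=6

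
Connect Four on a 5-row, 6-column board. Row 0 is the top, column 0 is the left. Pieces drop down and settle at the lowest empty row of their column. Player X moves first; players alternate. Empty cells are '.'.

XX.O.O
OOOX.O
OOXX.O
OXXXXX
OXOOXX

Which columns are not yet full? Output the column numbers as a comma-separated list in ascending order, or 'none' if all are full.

col 0: top cell = 'X' → FULL
col 1: top cell = 'X' → FULL
col 2: top cell = '.' → open
col 3: top cell = 'O' → FULL
col 4: top cell = '.' → open
col 5: top cell = 'O' → FULL

Answer: 2,4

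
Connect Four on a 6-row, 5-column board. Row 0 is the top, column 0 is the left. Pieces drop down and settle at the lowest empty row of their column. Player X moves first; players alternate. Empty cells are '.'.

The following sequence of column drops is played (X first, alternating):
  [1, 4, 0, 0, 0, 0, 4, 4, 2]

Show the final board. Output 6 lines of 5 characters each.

Move 1: X drops in col 1, lands at row 5
Move 2: O drops in col 4, lands at row 5
Move 3: X drops in col 0, lands at row 5
Move 4: O drops in col 0, lands at row 4
Move 5: X drops in col 0, lands at row 3
Move 6: O drops in col 0, lands at row 2
Move 7: X drops in col 4, lands at row 4
Move 8: O drops in col 4, lands at row 3
Move 9: X drops in col 2, lands at row 5

Answer: .....
.....
O....
X...O
O...X
XXX.O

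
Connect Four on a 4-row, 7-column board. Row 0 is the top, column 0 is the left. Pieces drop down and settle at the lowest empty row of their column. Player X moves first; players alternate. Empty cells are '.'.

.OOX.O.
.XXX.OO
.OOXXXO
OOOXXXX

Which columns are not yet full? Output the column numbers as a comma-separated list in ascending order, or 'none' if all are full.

col 0: top cell = '.' → open
col 1: top cell = 'O' → FULL
col 2: top cell = 'O' → FULL
col 3: top cell = 'X' → FULL
col 4: top cell = '.' → open
col 5: top cell = 'O' → FULL
col 6: top cell = '.' → open

Answer: 0,4,6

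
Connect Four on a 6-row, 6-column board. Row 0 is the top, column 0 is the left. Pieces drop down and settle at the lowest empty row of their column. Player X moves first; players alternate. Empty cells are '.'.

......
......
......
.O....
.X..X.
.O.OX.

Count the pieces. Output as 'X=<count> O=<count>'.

X=3 O=3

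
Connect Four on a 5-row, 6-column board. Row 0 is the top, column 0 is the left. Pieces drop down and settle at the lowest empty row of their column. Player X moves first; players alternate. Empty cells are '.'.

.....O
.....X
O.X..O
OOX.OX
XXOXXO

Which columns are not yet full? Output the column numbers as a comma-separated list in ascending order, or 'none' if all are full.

Answer: 0,1,2,3,4

Derivation:
col 0: top cell = '.' → open
col 1: top cell = '.' → open
col 2: top cell = '.' → open
col 3: top cell = '.' → open
col 4: top cell = '.' → open
col 5: top cell = 'O' → FULL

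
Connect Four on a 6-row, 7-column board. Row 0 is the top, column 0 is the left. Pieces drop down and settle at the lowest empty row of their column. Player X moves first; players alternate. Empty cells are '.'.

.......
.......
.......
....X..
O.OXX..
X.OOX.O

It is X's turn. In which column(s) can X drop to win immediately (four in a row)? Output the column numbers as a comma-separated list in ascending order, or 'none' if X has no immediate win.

col 0: drop X → no win
col 1: drop X → no win
col 2: drop X → no win
col 3: drop X → no win
col 4: drop X → WIN!
col 5: drop X → no win
col 6: drop X → no win

Answer: 4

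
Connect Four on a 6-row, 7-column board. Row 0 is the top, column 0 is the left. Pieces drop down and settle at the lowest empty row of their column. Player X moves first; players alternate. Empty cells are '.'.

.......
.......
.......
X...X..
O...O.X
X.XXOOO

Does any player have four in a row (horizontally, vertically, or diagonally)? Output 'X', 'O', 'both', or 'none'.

none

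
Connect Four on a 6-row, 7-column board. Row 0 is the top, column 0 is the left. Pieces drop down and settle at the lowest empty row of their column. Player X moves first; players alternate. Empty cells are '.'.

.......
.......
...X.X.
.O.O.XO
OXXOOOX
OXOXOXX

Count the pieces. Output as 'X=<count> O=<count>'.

X=10 O=10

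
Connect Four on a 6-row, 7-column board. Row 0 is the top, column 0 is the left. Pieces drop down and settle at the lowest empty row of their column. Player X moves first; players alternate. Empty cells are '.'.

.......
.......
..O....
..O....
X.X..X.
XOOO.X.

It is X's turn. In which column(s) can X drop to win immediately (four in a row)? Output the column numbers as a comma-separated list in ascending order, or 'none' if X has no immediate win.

Answer: none

Derivation:
col 0: drop X → no win
col 1: drop X → no win
col 2: drop X → no win
col 3: drop X → no win
col 4: drop X → no win
col 5: drop X → no win
col 6: drop X → no win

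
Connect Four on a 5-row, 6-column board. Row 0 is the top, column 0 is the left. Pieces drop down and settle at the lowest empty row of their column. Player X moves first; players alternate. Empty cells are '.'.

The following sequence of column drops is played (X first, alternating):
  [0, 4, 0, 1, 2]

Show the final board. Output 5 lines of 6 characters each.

Move 1: X drops in col 0, lands at row 4
Move 2: O drops in col 4, lands at row 4
Move 3: X drops in col 0, lands at row 3
Move 4: O drops in col 1, lands at row 4
Move 5: X drops in col 2, lands at row 4

Answer: ......
......
......
X.....
XOX.O.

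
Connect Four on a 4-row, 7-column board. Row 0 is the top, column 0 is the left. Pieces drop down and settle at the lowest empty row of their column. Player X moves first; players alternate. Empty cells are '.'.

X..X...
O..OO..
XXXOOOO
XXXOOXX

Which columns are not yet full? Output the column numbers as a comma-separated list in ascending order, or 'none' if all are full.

col 0: top cell = 'X' → FULL
col 1: top cell = '.' → open
col 2: top cell = '.' → open
col 3: top cell = 'X' → FULL
col 4: top cell = '.' → open
col 5: top cell = '.' → open
col 6: top cell = '.' → open

Answer: 1,2,4,5,6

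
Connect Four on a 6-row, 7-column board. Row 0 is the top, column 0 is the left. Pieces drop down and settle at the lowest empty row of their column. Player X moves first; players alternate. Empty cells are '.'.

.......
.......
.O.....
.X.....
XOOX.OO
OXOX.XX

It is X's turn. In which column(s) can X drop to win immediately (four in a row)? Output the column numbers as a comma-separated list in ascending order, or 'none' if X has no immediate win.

Answer: 4

Derivation:
col 0: drop X → no win
col 1: drop X → no win
col 2: drop X → no win
col 3: drop X → no win
col 4: drop X → WIN!
col 5: drop X → no win
col 6: drop X → no win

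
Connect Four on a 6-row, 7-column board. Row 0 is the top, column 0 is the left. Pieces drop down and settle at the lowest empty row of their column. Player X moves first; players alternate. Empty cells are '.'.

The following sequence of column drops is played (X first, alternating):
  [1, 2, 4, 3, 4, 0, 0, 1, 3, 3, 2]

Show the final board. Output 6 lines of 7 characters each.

Move 1: X drops in col 1, lands at row 5
Move 2: O drops in col 2, lands at row 5
Move 3: X drops in col 4, lands at row 5
Move 4: O drops in col 3, lands at row 5
Move 5: X drops in col 4, lands at row 4
Move 6: O drops in col 0, lands at row 5
Move 7: X drops in col 0, lands at row 4
Move 8: O drops in col 1, lands at row 4
Move 9: X drops in col 3, lands at row 4
Move 10: O drops in col 3, lands at row 3
Move 11: X drops in col 2, lands at row 4

Answer: .......
.......
.......
...O...
XOXXX..
OXOOX..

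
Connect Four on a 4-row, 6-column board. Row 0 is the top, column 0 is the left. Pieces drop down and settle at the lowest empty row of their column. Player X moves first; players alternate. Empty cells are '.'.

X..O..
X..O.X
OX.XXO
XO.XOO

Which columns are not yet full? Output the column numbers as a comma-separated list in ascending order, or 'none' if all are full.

col 0: top cell = 'X' → FULL
col 1: top cell = '.' → open
col 2: top cell = '.' → open
col 3: top cell = 'O' → FULL
col 4: top cell = '.' → open
col 5: top cell = '.' → open

Answer: 1,2,4,5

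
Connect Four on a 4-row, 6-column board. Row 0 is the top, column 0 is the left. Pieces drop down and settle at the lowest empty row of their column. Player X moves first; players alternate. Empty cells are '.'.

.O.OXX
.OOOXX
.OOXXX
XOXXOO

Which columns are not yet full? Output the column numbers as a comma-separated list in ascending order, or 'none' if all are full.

col 0: top cell = '.' → open
col 1: top cell = 'O' → FULL
col 2: top cell = '.' → open
col 3: top cell = 'O' → FULL
col 4: top cell = 'X' → FULL
col 5: top cell = 'X' → FULL

Answer: 0,2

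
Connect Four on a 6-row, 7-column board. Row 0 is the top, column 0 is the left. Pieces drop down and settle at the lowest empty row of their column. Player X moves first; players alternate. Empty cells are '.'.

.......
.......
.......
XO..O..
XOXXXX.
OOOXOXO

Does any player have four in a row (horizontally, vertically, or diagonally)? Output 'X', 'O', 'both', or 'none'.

X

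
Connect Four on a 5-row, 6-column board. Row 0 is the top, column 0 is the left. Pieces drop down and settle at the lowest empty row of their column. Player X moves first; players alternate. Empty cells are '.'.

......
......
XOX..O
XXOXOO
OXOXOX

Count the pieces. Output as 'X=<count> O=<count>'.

X=8 O=8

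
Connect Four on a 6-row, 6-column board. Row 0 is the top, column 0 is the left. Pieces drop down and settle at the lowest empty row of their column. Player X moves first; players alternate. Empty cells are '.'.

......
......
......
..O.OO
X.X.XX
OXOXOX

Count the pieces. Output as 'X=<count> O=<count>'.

X=7 O=6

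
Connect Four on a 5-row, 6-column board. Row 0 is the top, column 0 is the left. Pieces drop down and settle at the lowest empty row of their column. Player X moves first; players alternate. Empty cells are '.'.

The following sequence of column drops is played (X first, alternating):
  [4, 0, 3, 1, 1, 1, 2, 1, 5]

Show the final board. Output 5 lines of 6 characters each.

Move 1: X drops in col 4, lands at row 4
Move 2: O drops in col 0, lands at row 4
Move 3: X drops in col 3, lands at row 4
Move 4: O drops in col 1, lands at row 4
Move 5: X drops in col 1, lands at row 3
Move 6: O drops in col 1, lands at row 2
Move 7: X drops in col 2, lands at row 4
Move 8: O drops in col 1, lands at row 1
Move 9: X drops in col 5, lands at row 4

Answer: ......
.O....
.O....
.X....
OOXXXX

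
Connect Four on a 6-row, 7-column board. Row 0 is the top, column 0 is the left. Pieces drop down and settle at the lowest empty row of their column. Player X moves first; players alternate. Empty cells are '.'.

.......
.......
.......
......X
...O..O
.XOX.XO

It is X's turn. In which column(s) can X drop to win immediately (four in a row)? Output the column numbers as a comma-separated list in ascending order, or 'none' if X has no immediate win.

col 0: drop X → no win
col 1: drop X → no win
col 2: drop X → no win
col 3: drop X → no win
col 4: drop X → no win
col 5: drop X → no win
col 6: drop X → no win

Answer: none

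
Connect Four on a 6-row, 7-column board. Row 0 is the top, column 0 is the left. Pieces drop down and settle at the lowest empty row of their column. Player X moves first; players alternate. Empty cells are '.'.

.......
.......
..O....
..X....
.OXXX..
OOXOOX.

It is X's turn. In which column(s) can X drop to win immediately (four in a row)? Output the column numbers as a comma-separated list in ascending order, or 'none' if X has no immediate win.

col 0: drop X → no win
col 1: drop X → no win
col 2: drop X → no win
col 3: drop X → no win
col 4: drop X → no win
col 5: drop X → WIN!
col 6: drop X → no win

Answer: 5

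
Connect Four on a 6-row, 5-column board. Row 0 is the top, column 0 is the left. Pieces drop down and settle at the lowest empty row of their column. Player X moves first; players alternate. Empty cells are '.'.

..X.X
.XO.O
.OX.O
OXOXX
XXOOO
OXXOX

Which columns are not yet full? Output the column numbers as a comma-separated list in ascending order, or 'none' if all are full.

Answer: 0,1,3

Derivation:
col 0: top cell = '.' → open
col 1: top cell = '.' → open
col 2: top cell = 'X' → FULL
col 3: top cell = '.' → open
col 4: top cell = 'X' → FULL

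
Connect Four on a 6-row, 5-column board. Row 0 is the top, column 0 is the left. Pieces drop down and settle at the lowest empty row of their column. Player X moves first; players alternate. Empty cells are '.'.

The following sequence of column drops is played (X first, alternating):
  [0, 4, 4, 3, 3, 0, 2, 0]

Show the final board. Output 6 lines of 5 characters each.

Answer: .....
.....
.....
O....
O..XX
X.XOO

Derivation:
Move 1: X drops in col 0, lands at row 5
Move 2: O drops in col 4, lands at row 5
Move 3: X drops in col 4, lands at row 4
Move 4: O drops in col 3, lands at row 5
Move 5: X drops in col 3, lands at row 4
Move 6: O drops in col 0, lands at row 4
Move 7: X drops in col 2, lands at row 5
Move 8: O drops in col 0, lands at row 3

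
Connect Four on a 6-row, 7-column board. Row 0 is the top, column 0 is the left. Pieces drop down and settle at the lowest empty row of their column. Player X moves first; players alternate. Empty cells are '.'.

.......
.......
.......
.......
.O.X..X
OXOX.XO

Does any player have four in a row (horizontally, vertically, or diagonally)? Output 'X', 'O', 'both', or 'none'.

none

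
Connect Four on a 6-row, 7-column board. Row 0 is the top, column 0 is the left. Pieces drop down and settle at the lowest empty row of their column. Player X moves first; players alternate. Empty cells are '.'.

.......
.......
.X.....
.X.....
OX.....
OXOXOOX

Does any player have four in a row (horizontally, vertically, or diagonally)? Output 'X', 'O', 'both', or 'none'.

X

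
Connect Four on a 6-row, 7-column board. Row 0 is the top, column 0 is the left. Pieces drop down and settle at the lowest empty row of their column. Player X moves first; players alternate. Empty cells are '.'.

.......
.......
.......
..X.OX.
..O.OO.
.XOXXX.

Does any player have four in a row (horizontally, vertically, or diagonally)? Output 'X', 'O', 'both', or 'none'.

none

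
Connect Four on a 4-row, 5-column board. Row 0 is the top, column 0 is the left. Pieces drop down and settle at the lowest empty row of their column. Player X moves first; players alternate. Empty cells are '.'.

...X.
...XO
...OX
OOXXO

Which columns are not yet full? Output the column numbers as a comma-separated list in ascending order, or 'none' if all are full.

col 0: top cell = '.' → open
col 1: top cell = '.' → open
col 2: top cell = '.' → open
col 3: top cell = 'X' → FULL
col 4: top cell = '.' → open

Answer: 0,1,2,4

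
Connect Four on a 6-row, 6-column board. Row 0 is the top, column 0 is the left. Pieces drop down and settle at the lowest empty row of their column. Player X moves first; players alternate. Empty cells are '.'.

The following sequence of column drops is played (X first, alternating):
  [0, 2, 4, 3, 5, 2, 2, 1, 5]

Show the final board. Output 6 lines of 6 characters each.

Answer: ......
......
......
..X...
..O..X
XOOOXX

Derivation:
Move 1: X drops in col 0, lands at row 5
Move 2: O drops in col 2, lands at row 5
Move 3: X drops in col 4, lands at row 5
Move 4: O drops in col 3, lands at row 5
Move 5: X drops in col 5, lands at row 5
Move 6: O drops in col 2, lands at row 4
Move 7: X drops in col 2, lands at row 3
Move 8: O drops in col 1, lands at row 5
Move 9: X drops in col 5, lands at row 4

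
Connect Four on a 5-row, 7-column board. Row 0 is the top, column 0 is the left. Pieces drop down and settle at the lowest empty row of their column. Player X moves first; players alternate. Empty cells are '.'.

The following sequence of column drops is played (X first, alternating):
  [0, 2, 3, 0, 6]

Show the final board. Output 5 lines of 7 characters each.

Move 1: X drops in col 0, lands at row 4
Move 2: O drops in col 2, lands at row 4
Move 3: X drops in col 3, lands at row 4
Move 4: O drops in col 0, lands at row 3
Move 5: X drops in col 6, lands at row 4

Answer: .......
.......
.......
O......
X.OX..X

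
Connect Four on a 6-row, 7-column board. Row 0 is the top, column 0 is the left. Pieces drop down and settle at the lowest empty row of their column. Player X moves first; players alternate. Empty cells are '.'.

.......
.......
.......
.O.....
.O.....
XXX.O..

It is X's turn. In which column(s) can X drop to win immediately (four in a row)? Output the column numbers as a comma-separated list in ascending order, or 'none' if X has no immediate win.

Answer: 3

Derivation:
col 0: drop X → no win
col 1: drop X → no win
col 2: drop X → no win
col 3: drop X → WIN!
col 4: drop X → no win
col 5: drop X → no win
col 6: drop X → no win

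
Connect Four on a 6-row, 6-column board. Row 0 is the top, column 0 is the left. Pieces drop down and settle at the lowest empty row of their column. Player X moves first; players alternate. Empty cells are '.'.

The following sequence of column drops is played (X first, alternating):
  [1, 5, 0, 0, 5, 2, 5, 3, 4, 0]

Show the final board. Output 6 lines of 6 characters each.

Move 1: X drops in col 1, lands at row 5
Move 2: O drops in col 5, lands at row 5
Move 3: X drops in col 0, lands at row 5
Move 4: O drops in col 0, lands at row 4
Move 5: X drops in col 5, lands at row 4
Move 6: O drops in col 2, lands at row 5
Move 7: X drops in col 5, lands at row 3
Move 8: O drops in col 3, lands at row 5
Move 9: X drops in col 4, lands at row 5
Move 10: O drops in col 0, lands at row 3

Answer: ......
......
......
O....X
O....X
XXOOXO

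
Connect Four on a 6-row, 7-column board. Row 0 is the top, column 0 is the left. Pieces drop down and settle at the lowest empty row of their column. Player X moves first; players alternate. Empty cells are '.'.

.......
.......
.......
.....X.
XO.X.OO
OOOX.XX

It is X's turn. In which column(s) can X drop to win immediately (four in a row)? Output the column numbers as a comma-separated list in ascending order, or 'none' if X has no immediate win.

Answer: 4

Derivation:
col 0: drop X → no win
col 1: drop X → no win
col 2: drop X → no win
col 3: drop X → no win
col 4: drop X → WIN!
col 5: drop X → no win
col 6: drop X → no win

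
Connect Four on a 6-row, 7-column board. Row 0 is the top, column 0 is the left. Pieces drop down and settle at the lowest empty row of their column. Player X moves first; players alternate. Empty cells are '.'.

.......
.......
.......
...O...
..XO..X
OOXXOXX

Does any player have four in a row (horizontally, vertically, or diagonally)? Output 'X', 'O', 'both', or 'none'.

none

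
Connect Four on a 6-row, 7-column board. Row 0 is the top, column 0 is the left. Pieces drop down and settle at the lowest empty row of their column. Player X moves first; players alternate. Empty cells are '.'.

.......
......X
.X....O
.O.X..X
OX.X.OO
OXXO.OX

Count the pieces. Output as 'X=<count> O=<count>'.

X=9 O=8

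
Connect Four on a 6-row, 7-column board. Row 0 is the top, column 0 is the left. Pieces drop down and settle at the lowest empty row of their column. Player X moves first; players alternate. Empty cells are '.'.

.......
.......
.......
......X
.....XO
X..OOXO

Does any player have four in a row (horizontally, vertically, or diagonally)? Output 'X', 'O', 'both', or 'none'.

none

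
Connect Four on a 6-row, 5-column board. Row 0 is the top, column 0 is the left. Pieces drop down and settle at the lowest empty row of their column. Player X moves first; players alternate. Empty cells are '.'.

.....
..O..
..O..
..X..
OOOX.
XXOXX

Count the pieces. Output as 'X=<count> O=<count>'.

X=6 O=6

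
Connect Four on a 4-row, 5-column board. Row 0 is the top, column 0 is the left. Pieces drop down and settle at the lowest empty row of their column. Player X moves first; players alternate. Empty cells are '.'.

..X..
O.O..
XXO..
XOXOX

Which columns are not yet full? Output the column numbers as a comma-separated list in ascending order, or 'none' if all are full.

col 0: top cell = '.' → open
col 1: top cell = '.' → open
col 2: top cell = 'X' → FULL
col 3: top cell = '.' → open
col 4: top cell = '.' → open

Answer: 0,1,3,4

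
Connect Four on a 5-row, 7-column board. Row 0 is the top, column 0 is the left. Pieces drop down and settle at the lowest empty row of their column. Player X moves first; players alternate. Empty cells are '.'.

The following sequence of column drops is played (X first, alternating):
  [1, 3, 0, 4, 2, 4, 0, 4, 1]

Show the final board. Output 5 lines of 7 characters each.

Move 1: X drops in col 1, lands at row 4
Move 2: O drops in col 3, lands at row 4
Move 3: X drops in col 0, lands at row 4
Move 4: O drops in col 4, lands at row 4
Move 5: X drops in col 2, lands at row 4
Move 6: O drops in col 4, lands at row 3
Move 7: X drops in col 0, lands at row 3
Move 8: O drops in col 4, lands at row 2
Move 9: X drops in col 1, lands at row 3

Answer: .......
.......
....O..
XX..O..
XXXOO..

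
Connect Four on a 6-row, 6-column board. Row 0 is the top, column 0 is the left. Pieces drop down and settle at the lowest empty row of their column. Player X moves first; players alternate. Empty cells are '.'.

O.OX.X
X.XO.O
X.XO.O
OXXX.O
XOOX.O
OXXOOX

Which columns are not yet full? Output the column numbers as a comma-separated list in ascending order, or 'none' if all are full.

col 0: top cell = 'O' → FULL
col 1: top cell = '.' → open
col 2: top cell = 'O' → FULL
col 3: top cell = 'X' → FULL
col 4: top cell = '.' → open
col 5: top cell = 'X' → FULL

Answer: 1,4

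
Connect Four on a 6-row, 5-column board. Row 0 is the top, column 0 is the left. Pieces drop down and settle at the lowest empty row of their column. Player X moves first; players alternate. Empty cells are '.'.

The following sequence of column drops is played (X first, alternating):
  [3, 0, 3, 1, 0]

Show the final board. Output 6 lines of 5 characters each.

Answer: .....
.....
.....
.....
X..X.
OO.X.

Derivation:
Move 1: X drops in col 3, lands at row 5
Move 2: O drops in col 0, lands at row 5
Move 3: X drops in col 3, lands at row 4
Move 4: O drops in col 1, lands at row 5
Move 5: X drops in col 0, lands at row 4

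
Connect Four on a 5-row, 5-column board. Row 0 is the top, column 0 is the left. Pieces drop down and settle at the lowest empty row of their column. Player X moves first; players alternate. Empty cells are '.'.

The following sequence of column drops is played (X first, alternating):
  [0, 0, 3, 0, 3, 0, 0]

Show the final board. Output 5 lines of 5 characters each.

Move 1: X drops in col 0, lands at row 4
Move 2: O drops in col 0, lands at row 3
Move 3: X drops in col 3, lands at row 4
Move 4: O drops in col 0, lands at row 2
Move 5: X drops in col 3, lands at row 3
Move 6: O drops in col 0, lands at row 1
Move 7: X drops in col 0, lands at row 0

Answer: X....
O....
O....
O..X.
X..X.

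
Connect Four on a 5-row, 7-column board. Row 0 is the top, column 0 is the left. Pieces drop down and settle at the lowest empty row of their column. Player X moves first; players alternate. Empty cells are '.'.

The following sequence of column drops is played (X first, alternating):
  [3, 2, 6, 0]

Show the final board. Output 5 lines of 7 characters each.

Move 1: X drops in col 3, lands at row 4
Move 2: O drops in col 2, lands at row 4
Move 3: X drops in col 6, lands at row 4
Move 4: O drops in col 0, lands at row 4

Answer: .......
.......
.......
.......
O.OX..X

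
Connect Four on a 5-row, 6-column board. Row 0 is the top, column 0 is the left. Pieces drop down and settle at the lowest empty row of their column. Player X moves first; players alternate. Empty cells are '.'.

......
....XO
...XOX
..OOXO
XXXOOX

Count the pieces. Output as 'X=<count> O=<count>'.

X=8 O=7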